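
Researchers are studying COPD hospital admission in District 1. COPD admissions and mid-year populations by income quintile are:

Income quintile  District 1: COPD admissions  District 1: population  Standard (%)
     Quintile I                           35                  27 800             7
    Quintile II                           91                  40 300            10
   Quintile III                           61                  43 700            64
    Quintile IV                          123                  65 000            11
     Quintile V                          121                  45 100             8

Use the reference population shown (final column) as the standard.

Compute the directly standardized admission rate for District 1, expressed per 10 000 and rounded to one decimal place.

Income-specific rates per 10 000 for District 1: 12.59, 22.58, 13.96, 18.92, 26.83.
Standard weights: 0.07, 0.10, 0.64, 0.11, 0.08.
Standardized rate: 0.0700×12.59 + 0.1000×22.58 + 0.6400×13.96 + 0.1100×18.92 + 0.0800×26.83 = 16.3009 per 10 000.

16.3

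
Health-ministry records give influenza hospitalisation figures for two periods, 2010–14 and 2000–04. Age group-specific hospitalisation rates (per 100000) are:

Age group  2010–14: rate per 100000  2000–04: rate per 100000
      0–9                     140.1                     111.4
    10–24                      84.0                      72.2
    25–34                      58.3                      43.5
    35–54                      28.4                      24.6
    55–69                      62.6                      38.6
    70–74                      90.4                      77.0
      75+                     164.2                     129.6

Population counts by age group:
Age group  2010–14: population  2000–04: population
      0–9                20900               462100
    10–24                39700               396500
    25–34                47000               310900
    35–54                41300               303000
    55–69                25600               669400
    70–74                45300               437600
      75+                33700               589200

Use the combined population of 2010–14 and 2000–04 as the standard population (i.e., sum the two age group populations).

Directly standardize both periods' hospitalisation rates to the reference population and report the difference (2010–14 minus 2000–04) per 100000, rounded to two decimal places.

Combined standard total = 3422200; weights = 0.1411, 0.1275, 0.1046, 0.1006, 0.2031, 0.1411, 0.1820.
2010–14: 0.1411×140.1 + 0.1275×84.0 + 0.1046×58.3 + 0.1006×28.4 + 0.2031×62.6 + 0.1411×90.4 + 0.1820×164.2 = 94.7911 per 100000.
2000–04: 0.1411×111.4 + 0.1275×72.2 + 0.1046×43.5 + 0.1006×24.6 + 0.2031×38.6 + 0.1411×77.0 + 0.1820×129.6 = 74.2436 per 100000.
Difference = 94.7911 − 74.2436 = 20.5475.

20.55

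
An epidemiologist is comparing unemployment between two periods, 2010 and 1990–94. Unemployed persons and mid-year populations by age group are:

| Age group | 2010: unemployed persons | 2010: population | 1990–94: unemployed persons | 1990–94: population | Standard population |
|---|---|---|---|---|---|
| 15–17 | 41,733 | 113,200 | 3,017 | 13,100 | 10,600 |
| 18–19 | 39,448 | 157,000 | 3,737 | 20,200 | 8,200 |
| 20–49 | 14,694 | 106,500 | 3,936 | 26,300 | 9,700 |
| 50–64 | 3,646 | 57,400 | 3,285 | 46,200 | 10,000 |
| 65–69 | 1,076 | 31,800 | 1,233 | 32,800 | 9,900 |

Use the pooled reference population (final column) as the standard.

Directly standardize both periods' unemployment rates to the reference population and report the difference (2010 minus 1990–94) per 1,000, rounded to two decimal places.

Age-specific rates per 1,000 for 2010: 368.666, 251.261, 137.972, 63.519, 33.836.
For 1990–94: 230.305, 185.000, 149.658, 71.104, 37.591.
Standard total = 48,400; weights = 0.2190, 0.1694, 0.2004, 0.2066, 0.2045.
2010: 0.2190×368.666 + 0.1694×251.261 + 0.2004×137.972 + 0.2066×63.519 + 0.2045×33.836 = 171.0062 per 1,000.
1990–94: 0.2190×230.305 + 0.1694×185.000 + 0.2004×149.658 + 0.2066×71.104 + 0.2045×37.591 = 134.1552 per 1,000.
Difference = 171.0062 − 134.1552 = 36.8510.

36.85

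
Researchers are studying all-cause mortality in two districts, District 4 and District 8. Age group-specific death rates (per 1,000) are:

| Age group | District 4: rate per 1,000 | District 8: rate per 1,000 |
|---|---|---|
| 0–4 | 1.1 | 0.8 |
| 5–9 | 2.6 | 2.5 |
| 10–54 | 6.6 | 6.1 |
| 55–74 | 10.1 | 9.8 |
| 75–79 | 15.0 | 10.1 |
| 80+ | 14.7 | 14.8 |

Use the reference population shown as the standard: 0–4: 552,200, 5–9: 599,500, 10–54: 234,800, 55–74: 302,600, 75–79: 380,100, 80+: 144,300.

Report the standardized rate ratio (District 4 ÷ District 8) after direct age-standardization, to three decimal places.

1.185

Standard total = 2,213,500; weights = 0.2495, 0.2708, 0.1061, 0.1367, 0.1717, 0.0652.
District 4: 0.2495×1.1 + 0.2708×2.6 + 0.1061×6.6 + 0.1367×10.1 + 0.1717×15.0 + 0.0652×14.7 = 6.5935 per 1,000.
District 8: 0.2495×0.8 + 0.2708×2.5 + 0.1061×6.1 + 0.1367×9.8 + 0.1717×10.1 + 0.0652×14.8 = 5.5626 per 1,000.
Ratio = 6.5935 ÷ 5.5626 = 1.18532.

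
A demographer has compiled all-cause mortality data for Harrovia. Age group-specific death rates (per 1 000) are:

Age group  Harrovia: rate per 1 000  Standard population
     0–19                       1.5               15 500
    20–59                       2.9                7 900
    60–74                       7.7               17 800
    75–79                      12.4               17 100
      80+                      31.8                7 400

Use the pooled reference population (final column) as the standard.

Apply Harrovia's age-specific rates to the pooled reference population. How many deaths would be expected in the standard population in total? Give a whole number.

Expected deaths = Σ (standard pop × age-specific rate ÷ 1 000)
= 15 500×1.5/1 000 + 7 900×2.9/1 000 + 17 800×7.7/1 000 + 17 100×12.4/1 000 + 7 400×31.8/1 000
= 23.25 + 22.91 + 137.06 + 212.04 + 235.32 = 630.58.

631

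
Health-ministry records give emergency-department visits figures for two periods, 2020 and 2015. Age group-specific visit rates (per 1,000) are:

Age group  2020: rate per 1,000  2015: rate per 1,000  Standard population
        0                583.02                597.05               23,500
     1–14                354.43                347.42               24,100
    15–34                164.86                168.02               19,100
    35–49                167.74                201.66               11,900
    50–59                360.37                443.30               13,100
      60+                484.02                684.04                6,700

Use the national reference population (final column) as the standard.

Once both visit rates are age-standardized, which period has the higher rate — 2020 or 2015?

2015

Standard total = 98,400; weights = 0.2388, 0.2449, 0.1941, 0.1209, 0.1331, 0.0681.
2020: 0.2388×583.02 + 0.2449×354.43 + 0.1941×164.86 + 0.1209×167.74 + 0.1331×360.37 + 0.0681×484.02 = 359.2627 per 1,000.
2015: 0.2388×597.05 + 0.2449×347.42 + 0.1941×168.02 + 0.1209×201.66 + 0.1331×443.30 + 0.0681×684.04 = 390.2717 per 1,000.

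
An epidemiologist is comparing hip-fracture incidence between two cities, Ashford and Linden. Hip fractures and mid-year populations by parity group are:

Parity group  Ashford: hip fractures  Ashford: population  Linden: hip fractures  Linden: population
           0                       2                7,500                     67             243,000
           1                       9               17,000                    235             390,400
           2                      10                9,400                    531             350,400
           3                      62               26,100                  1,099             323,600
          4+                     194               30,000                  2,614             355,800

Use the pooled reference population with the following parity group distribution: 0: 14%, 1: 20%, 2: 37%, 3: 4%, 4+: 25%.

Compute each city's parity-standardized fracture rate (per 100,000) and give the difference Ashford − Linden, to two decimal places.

Parity-specific rates per 100,000 for Ashford: 26.67, 52.94, 106.38, 237.55, 646.67.
For Linden: 27.57, 60.19, 151.54, 339.62, 734.68.
Standard weights: 0.14, 0.20, 0.37, 0.04, 0.25.
Ashford: 0.1400×26.67 + 0.2000×52.94 + 0.3700×106.38 + 0.0400×237.55 + 0.2500×646.67 = 224.8519 per 100,000.
Linden: 0.1400×27.57 + 0.2000×60.19 + 0.3700×151.54 + 0.0400×339.62 + 0.2500×734.68 = 269.2245 per 100,000.
Difference = 224.8519 − 269.2245 = -44.3726.

-44.37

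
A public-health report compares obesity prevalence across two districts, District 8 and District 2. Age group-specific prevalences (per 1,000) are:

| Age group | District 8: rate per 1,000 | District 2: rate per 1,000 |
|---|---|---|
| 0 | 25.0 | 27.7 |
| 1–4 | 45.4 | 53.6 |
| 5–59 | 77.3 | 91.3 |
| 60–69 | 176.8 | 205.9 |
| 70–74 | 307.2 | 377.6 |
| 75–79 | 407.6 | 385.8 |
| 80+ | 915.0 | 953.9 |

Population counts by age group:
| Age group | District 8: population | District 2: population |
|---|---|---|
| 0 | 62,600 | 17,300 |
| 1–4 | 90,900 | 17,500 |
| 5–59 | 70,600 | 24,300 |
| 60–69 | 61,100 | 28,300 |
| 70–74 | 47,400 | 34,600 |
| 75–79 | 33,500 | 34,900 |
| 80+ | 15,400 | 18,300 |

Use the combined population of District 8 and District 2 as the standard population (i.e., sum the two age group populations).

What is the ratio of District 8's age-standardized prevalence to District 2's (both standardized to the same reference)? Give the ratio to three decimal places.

Combined standard total = 556,700; weights = 0.1435, 0.1947, 0.1705, 0.1606, 0.1473, 0.1229, 0.0605.
District 8: 0.1435×25.0 + 0.1947×45.4 + 0.1705×77.3 + 0.1606×176.8 + 0.1473×307.2 + 0.1229×407.6 + 0.0605×915.0 = 204.7176 per 1,000.
District 2: 0.1435×27.7 + 0.1947×53.6 + 0.1705×91.3 + 0.1606×205.9 + 0.1473×377.6 + 0.1229×385.8 + 0.0605×953.9 = 223.8075 per 1,000.
Ratio = 204.7176 ÷ 223.8075 = 0.91470.

0.915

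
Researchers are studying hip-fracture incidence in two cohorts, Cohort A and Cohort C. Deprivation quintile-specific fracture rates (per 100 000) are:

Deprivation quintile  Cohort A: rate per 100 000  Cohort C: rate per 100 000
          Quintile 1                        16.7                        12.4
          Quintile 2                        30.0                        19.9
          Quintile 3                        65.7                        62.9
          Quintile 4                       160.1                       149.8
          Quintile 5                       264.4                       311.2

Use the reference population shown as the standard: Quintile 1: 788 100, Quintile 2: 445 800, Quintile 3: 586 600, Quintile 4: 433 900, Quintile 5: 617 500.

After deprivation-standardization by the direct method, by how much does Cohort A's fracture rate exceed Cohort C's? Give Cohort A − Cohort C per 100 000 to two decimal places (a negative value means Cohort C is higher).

Standard total = 2 871 900; weights = 0.2744, 0.1552, 0.2043, 0.1511, 0.2150.
Cohort A: 0.2744×16.7 + 0.1552×30.0 + 0.2043×65.7 + 0.1511×160.1 + 0.2150×264.4 = 103.6976 per 100 000.
Cohort C: 0.2744×12.4 + 0.1552×19.9 + 0.2043×62.9 + 0.1511×149.8 + 0.2150×311.2 = 108.8844 per 100 000.
Difference = 103.6976 − 108.8844 = -5.1868.

-5.19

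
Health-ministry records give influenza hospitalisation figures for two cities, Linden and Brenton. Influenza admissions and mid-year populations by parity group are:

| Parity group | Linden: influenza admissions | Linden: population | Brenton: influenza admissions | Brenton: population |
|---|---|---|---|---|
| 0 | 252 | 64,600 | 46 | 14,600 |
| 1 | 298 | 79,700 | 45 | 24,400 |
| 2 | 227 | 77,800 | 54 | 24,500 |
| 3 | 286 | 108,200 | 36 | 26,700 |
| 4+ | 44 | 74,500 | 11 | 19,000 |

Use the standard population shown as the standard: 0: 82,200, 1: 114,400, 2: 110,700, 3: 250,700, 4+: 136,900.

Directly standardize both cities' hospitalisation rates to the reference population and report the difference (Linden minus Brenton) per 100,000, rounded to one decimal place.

Parity-specific rates per 100,000 for Linden: 390.09, 373.90, 291.77, 264.33, 59.06.
For Brenton: 315.07, 184.43, 220.41, 134.83, 57.89.
Standard total = 694,900; weights = 0.1183, 0.1646, 0.1593, 0.3608, 0.1970.
Linden: 0.1183×390.09 + 0.1646×373.90 + 0.1593×291.77 + 0.3608×264.33 + 0.1970×59.06 = 261.1759 per 100,000.
Brenton: 0.1183×315.07 + 0.1646×184.43 + 0.1593×220.41 + 0.3608×134.83 + 0.1970×57.89 = 162.7921 per 100,000.
Difference = 261.1759 − 162.7921 = 98.3838.

98.4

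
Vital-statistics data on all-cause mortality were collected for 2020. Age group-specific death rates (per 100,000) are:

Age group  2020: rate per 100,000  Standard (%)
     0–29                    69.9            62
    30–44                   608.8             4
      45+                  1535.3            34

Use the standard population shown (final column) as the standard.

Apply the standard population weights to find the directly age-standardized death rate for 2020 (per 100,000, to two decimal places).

Standard weights: 0.62, 0.04, 0.34.
Standardized rate: 0.6200×69.9 + 0.0400×608.8 + 0.3400×1535.3 = 589.6920 per 100,000.

589.69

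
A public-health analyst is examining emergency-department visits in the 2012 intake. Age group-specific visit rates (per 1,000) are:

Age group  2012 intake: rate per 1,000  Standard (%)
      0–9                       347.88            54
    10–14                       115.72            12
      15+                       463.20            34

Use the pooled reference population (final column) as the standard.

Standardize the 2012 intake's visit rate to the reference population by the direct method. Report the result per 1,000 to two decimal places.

Standard weights: 0.54, 0.12, 0.34.
Standardized rate: 0.5400×347.88 + 0.1200×115.72 + 0.3400×463.20 = 359.2296 per 1,000.

359.23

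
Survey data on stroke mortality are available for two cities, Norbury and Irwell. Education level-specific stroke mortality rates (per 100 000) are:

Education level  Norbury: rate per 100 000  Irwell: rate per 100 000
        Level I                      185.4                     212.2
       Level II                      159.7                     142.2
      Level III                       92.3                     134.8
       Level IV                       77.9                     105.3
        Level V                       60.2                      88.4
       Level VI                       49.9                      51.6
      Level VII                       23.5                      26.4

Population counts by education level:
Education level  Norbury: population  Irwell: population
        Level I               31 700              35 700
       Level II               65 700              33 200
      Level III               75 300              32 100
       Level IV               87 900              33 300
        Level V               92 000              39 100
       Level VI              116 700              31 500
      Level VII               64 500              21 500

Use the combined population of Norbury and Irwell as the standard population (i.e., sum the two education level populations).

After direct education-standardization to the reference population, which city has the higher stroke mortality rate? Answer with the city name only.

Combined standard total = 760 200; weights = 0.0887, 0.1301, 0.1413, 0.1594, 0.1725, 0.1949, 0.1131.
Norbury: 0.0887×185.4 + 0.1301×159.7 + 0.1413×92.3 + 0.1594×77.9 + 0.1725×60.2 + 0.1949×49.9 + 0.1131×23.5 = 85.4422 per 100 000.
Irwell: 0.0887×212.2 + 0.1301×142.2 + 0.1413×134.8 + 0.1594×105.3 + 0.1725×88.4 + 0.1949×51.6 + 0.1131×26.4 = 101.4371 per 100 000.

Irwell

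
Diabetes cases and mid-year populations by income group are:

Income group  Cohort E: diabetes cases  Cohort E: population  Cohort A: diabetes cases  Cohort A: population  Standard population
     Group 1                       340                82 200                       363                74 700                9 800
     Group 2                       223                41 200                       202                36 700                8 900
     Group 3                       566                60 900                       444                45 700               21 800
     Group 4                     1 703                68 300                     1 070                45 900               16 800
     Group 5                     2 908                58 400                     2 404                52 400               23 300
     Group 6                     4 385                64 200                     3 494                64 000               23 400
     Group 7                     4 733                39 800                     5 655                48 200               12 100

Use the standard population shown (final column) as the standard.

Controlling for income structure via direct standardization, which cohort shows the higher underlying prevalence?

Income-specific rates per 1 000 for Cohort E: 4.136, 5.413, 9.294, 24.934, 49.795, 68.302, 118.920.
For Cohort A: 4.859, 5.504, 9.716, 23.312, 45.878, 54.594, 117.324.
Standard total = 116 100; weights = 0.0844, 0.0767, 0.1878, 0.1447, 0.2007, 0.2016, 0.1042.
Cohort E: 0.0844×4.136 + 0.0767×5.413 + 0.1878×9.294 + 0.1447×24.934 + 0.2007×49.795 + 0.2016×68.302 + 0.1042×118.920 = 42.2706 per 1 000.
Cohort A: 0.0844×4.859 + 0.0767×5.504 + 0.1878×9.716 + 0.1447×23.312 + 0.2007×45.878 + 0.2016×54.594 + 0.1042×117.324 = 38.4677 per 1 000.
The crude rates (35.80 vs 37.08) would put Cohort A higher, but that reflects its income composition; once standardized to a common income structure, Cohort E has the higher underlying rate.

Cohort E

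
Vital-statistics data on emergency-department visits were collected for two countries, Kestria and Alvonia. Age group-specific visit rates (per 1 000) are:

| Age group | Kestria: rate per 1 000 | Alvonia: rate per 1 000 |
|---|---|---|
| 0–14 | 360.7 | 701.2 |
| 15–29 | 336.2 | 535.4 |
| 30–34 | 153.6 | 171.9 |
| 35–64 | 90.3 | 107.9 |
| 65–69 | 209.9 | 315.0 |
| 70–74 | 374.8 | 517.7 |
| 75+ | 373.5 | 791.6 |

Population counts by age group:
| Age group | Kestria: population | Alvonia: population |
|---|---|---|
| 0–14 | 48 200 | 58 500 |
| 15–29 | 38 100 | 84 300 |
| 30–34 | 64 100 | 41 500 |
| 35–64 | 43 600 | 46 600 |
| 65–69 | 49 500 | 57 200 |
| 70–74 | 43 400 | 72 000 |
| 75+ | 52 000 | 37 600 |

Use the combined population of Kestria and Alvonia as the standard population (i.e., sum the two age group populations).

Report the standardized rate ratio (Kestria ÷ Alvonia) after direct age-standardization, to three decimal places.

Combined standard total = 736 600; weights = 0.1449, 0.1662, 0.1434, 0.1225, 0.1449, 0.1567, 0.1216.
Kestria: 0.1449×360.7 + 0.1662×336.2 + 0.1434×153.6 + 0.1225×90.3 + 0.1449×209.9 + 0.1567×374.8 + 0.1216×373.5 = 275.7489 per 1 000.
Alvonia: 0.1449×701.2 + 0.1662×535.4 + 0.1434×171.9 + 0.1225×107.9 + 0.1449×315.0 + 0.1567×517.7 + 0.1216×791.6 = 451.4209 per 1 000.
Ratio = 275.7489 ÷ 451.4209 = 0.61085.

0.611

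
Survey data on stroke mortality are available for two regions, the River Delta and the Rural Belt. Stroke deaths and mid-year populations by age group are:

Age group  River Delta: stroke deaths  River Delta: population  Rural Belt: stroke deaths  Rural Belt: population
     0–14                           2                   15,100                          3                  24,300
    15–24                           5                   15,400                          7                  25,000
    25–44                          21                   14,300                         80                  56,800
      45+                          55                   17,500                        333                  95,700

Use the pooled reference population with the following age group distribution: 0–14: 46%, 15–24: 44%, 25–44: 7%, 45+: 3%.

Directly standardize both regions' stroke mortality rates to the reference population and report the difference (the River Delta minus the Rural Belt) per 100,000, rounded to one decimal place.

Age-specific rates per 100,000 for the River Delta: 13.25, 32.47, 146.85, 314.29.
For the Rural Belt: 12.35, 28.00, 140.85, 347.96.
Standard weights: 0.46, 0.44, 0.07, 0.03.
The River Delta: 0.4600×13.25 + 0.4400×32.47 + 0.0700×146.85 + 0.0300×314.29 = 40.0867 per 100,000.
The Rural Belt: 0.4600×12.35 + 0.4400×28.00 + 0.0700×140.85 + 0.0300×347.96 = 38.2970 per 100,000.
Difference = 40.0867 − 38.2970 = 1.7897.

1.8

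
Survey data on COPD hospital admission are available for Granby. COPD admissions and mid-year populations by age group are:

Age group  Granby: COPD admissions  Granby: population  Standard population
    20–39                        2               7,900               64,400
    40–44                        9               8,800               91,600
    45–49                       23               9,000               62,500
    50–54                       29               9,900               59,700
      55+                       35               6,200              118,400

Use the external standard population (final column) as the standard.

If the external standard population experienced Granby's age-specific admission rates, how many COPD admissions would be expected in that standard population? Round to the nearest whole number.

Age-specific rates per 10,000 for Granby: 2.53, 10.23, 25.56, 29.29, 56.45.
Expected COPD admissions = Σ (standard pop × age-specific rate ÷ 10,000)
= 64,400×2.53/10,000 + 91,600×10.23/10,000 + 62,500×25.56/10,000 + 59,700×29.29/10,000 + 118,400×56.45/10,000
= 16.30 + 93.68 + 159.72 + 174.88 + 668.39 = 1112.97.

1113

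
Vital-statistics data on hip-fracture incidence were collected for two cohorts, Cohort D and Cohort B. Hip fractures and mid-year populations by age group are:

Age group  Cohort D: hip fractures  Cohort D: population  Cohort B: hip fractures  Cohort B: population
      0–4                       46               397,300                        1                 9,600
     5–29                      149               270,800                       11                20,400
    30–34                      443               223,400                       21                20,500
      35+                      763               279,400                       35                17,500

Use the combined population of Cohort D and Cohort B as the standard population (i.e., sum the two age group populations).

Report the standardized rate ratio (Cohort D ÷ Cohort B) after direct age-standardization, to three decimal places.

1.440

Age-specific rates per 100,000 for Cohort D: 11.58, 55.02, 198.30, 273.09.
For Cohort B: 10.42, 53.92, 102.44, 200.00.
Combined standard total = 1,238,900; weights = 0.3284, 0.2350, 0.1969, 0.2396.
Cohort D: 0.3284×11.58 + 0.2350×55.02 + 0.1969×198.30 + 0.2396×273.09 = 121.2186 per 100,000.
Cohort B: 0.3284×10.42 + 0.2350×53.92 + 0.1969×102.44 + 0.2396×200.00 = 84.1919 per 100,000.
Ratio = 121.2186 ÷ 84.1919 = 1.43979.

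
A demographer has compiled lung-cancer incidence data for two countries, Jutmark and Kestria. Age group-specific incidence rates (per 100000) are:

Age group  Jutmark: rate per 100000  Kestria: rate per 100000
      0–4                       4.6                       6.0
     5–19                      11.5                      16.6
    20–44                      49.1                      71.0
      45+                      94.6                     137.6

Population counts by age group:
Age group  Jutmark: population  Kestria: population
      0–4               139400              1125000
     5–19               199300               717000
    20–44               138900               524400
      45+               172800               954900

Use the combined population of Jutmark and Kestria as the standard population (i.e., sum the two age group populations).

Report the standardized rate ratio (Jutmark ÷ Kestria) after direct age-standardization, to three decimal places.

0.691

Combined standard total = 3971700; weights = 0.3184, 0.2307, 0.1670, 0.2839.
Jutmark: 0.3184×4.6 + 0.2307×11.5 + 0.1670×49.1 + 0.2839×94.6 = 39.1777 per 100000.
Kestria: 0.3184×6.0 + 0.2307×16.6 + 0.1670×71.0 + 0.2839×137.6 = 56.6666 per 100000.
Ratio = 39.1777 ÷ 56.6666 = 0.69137.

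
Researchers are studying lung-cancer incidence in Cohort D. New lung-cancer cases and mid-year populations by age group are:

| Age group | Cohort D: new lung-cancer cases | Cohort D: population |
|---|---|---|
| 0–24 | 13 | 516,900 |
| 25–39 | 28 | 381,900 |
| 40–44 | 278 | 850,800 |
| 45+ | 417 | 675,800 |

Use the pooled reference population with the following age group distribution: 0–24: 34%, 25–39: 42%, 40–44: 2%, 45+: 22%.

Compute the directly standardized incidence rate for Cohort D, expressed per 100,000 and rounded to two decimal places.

Age-specific rates per 100,000 for Cohort D: 2.51, 7.33, 32.68, 61.70.
Standard weights: 0.34, 0.42, 0.02, 0.22.
Standardized rate: 0.3400×2.51 + 0.4200×7.33 + 0.0200×32.68 + 0.2200×61.70 = 18.1630 per 100,000.

18.16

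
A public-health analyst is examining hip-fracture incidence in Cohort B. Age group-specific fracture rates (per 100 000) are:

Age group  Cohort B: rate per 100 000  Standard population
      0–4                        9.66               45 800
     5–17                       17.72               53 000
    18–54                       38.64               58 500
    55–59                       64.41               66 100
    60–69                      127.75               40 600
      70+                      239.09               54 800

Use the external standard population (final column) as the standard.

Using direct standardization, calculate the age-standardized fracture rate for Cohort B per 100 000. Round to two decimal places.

Standard total = 318 800; weights = 0.1437, 0.1662, 0.1835, 0.2073, 0.1274, 0.1719.
Standardized rate: 0.1437×9.66 + 0.1662×17.72 + 0.1835×38.64 + 0.2073×64.41 + 0.1274×127.75 + 0.1719×239.09 = 82.1465 per 100 000.

82.15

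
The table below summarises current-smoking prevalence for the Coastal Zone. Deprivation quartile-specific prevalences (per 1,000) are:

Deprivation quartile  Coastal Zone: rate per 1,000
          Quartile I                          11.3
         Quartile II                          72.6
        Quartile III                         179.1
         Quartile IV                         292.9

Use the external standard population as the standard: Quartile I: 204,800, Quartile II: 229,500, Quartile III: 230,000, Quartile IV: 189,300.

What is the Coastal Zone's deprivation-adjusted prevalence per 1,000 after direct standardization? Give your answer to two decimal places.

135.44

Standard total = 853,600; weights = 0.2399, 0.2689, 0.2694, 0.2218.
Standardized rate: 0.2399×11.3 + 0.2689×72.6 + 0.2694×179.1 + 0.2218×292.9 = 135.4439 per 1,000.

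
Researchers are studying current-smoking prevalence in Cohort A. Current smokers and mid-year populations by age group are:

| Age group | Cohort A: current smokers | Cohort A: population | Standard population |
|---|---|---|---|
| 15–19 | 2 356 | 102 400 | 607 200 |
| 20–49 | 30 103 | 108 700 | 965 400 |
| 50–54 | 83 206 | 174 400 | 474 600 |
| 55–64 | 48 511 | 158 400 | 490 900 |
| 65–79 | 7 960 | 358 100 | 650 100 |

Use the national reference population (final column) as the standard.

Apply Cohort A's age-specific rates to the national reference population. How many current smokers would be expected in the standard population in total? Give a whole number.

672548

Age-specific rates per 1 000 for Cohort A: 23.008, 276.937, 477.099, 306.256, 22.228.
Expected current smokers = Σ (standard pop × age-specific rate ÷ 1 000)
= 607 200×23.008/1 000 + 965 400×276.937/1 000 + 474 600×477.099/1 000 + 490 900×306.256/1 000 + 650 100×22.228/1 000
= 13970.34 + 267354.52 + 226431.01 + 150341.22 + 14450.70 = 672547.79.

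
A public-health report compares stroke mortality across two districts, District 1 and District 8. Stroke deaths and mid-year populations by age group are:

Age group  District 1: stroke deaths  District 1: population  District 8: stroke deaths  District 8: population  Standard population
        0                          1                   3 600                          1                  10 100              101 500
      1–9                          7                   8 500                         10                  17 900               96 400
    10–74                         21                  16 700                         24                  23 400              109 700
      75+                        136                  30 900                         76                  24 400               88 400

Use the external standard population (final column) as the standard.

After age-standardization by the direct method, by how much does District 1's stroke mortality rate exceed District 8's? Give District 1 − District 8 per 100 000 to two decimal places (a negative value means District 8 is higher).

Age-specific rates per 100 000 for District 1: 27.78, 82.35, 125.75, 440.13.
For District 8: 9.90, 55.87, 102.56, 311.48.
Standard total = 396 000; weights = 0.2563, 0.2434, 0.2770, 0.2232.
District 1: 0.2563×27.78 + 0.2434×82.35 + 0.2770×125.75 + 0.2232×440.13 = 160.2533 per 100 000.
District 8: 0.2563×9.90 + 0.2434×55.87 + 0.2770×102.56 + 0.2232×311.48 = 114.0811 per 100 000.
Difference = 160.2533 − 114.0811 = 46.1722.

46.17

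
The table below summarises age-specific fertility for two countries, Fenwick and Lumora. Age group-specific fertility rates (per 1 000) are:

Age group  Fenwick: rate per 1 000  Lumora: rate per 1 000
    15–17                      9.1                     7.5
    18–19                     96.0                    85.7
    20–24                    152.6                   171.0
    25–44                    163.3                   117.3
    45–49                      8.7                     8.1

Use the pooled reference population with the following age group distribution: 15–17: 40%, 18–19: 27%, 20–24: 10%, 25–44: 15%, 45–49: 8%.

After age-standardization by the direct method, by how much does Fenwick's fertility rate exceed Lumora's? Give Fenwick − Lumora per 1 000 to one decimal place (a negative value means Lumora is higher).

8.5

Standard weights: 0.40, 0.27, 0.10, 0.15, 0.08.
Fenwick: 0.4000×9.1 + 0.2700×96.0 + 0.1000×152.6 + 0.1500×163.3 + 0.0800×8.7 = 70.0110 per 1 000.
Lumora: 0.4000×7.5 + 0.2700×85.7 + 0.1000×171.0 + 0.1500×117.3 + 0.0800×8.1 = 61.4820 per 1 000.
Difference = 70.0110 − 61.4820 = 8.5290.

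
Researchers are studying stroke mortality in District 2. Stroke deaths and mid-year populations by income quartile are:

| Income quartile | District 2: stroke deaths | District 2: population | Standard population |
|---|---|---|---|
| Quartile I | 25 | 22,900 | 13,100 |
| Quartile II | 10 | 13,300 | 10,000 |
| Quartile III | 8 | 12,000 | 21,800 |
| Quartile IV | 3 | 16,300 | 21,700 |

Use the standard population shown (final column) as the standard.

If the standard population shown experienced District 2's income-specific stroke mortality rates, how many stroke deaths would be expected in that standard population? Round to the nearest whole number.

40

Income-specific rates per 100,000 for District 2: 109.17, 75.19, 66.67, 18.40.
Expected stroke deaths = Σ (standard pop × income-specific rate ÷ 100,000)
= 13,100×109.17/100,000 + 10,000×75.19/100,000 + 21,800×66.67/100,000 + 21,700×18.40/100,000
= 14.30 + 7.52 + 14.53 + 3.99 = 40.35.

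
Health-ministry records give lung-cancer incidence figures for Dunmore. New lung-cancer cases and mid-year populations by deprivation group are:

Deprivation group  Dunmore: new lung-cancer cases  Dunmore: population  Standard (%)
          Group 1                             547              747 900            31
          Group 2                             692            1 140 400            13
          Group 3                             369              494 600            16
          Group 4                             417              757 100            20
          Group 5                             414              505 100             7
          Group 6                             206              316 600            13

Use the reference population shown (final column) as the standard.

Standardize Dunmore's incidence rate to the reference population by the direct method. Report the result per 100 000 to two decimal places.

Deprivation-specific rates per 100 000 for Dunmore: 73.14, 60.68, 74.61, 55.08, 81.96, 65.07.
Standard weights: 0.31, 0.13, 0.16, 0.20, 0.07, 0.13.
Standardized rate: 0.3100×73.14 + 0.1300×60.68 + 0.1600×74.61 + 0.2000×55.08 + 0.0700×81.96 + 0.1300×65.07 = 67.7100 per 100 000.

67.71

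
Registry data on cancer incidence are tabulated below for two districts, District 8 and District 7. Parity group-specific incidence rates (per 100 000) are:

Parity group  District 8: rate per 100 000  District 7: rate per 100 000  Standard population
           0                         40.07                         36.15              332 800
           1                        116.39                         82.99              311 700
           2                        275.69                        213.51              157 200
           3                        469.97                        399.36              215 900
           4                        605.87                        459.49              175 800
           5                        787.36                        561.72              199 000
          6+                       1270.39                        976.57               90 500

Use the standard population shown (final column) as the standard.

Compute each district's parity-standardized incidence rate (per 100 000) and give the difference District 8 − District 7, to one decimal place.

Standard total = 1 482 900; weights = 0.2244, 0.2102, 0.1060, 0.1456, 0.1186, 0.1342, 0.0610.
District 8: 0.2244×40.07 + 0.2102×116.39 + 0.1060×275.69 + 0.1456×469.97 + 0.1186×605.87 + 0.1342×787.36 + 0.0610×1270.39 = 386.1258 per 100 000.
District 7: 0.2244×36.15 + 0.2102×82.99 + 0.1060×213.51 + 0.1456×399.36 + 0.1186×459.49 + 0.1342×561.72 + 0.0610×976.57 = 295.7883 per 100 000.
Difference = 386.1258 − 295.7883 = 90.3375.

90.3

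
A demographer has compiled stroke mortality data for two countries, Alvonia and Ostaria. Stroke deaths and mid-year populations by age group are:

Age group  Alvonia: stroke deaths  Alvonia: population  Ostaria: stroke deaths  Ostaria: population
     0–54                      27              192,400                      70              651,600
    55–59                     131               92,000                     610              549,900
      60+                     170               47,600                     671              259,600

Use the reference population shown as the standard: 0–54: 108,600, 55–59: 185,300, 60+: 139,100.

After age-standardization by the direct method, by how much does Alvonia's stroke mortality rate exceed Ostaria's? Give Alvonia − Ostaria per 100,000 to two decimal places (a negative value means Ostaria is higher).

45.99

Age-specific rates per 100,000 for Alvonia: 14.03, 142.39, 357.14.
For Ostaria: 10.74, 110.93, 258.47.
Standard total = 433,000; weights = 0.2508, 0.4279, 0.3212.
Alvonia: 0.2508×14.03 + 0.4279×142.39 + 0.3212×357.14 = 179.1864 per 100,000.
Ostaria: 0.2508×10.74 + 0.4279×110.93 + 0.3212×258.47 = 133.2002 per 100,000.
Difference = 179.1864 − 133.2002 = 45.9862.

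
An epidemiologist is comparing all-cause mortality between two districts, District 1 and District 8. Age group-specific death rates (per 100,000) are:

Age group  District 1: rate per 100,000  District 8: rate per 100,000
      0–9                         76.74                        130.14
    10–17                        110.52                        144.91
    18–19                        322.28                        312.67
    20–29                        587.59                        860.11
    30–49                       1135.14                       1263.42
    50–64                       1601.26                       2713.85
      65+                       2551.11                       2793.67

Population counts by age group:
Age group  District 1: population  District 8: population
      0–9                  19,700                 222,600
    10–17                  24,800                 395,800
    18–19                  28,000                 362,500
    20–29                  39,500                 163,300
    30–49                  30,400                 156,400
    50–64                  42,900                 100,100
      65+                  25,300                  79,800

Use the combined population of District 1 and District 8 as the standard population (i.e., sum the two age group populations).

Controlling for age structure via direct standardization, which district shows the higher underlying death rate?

District 8

Combined standard total = 1,691,100; weights = 0.1433, 0.2487, 0.2309, 0.1199, 0.1105, 0.0846, 0.0621.
District 1: 0.1433×76.74 + 0.2487×110.52 + 0.2309×322.28 + 0.1199×587.59 + 0.1105×1135.14 + 0.0846×1601.26 + 0.0621×2551.11 = 602.7073 per 100,000.
District 8: 0.1433×130.14 + 0.2487×144.91 + 0.2309×312.67 + 0.1199×860.11 + 0.1105×1263.42 + 0.0846×2713.85 + 0.0621×2793.67 = 772.6995 per 100,000.
The crude rates (969.76 vs 697.27) would put District 1 higher, but that reflects its age composition; once standardized to a common age structure, District 8 has the higher underlying rate.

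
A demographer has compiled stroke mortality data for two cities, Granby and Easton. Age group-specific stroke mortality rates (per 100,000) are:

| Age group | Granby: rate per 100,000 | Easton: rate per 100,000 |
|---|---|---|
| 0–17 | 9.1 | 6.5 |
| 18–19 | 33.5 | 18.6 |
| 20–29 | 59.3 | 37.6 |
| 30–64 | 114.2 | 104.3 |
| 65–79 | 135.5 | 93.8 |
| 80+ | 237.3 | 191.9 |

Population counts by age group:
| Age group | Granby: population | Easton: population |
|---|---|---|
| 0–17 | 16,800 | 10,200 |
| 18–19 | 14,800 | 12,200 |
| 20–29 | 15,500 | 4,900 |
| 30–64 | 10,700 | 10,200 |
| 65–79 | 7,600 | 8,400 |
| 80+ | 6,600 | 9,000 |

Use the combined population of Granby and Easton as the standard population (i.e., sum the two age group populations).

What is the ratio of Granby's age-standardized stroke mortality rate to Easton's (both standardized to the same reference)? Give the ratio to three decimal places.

1.308

Combined standard total = 126,900; weights = 0.2128, 0.2128, 0.1608, 0.1647, 0.1261, 0.1229.
Granby: 0.2128×9.1 + 0.2128×33.5 + 0.1608×59.3 + 0.1647×114.2 + 0.1261×135.5 + 0.1229×237.3 = 83.6610 per 100,000.
Easton: 0.2128×6.5 + 0.2128×18.6 + 0.1608×37.6 + 0.1647×104.3 + 0.1261×93.8 + 0.1229×191.9 = 63.9799 per 100,000.
Ratio = 83.6610 ÷ 63.9799 = 1.30761.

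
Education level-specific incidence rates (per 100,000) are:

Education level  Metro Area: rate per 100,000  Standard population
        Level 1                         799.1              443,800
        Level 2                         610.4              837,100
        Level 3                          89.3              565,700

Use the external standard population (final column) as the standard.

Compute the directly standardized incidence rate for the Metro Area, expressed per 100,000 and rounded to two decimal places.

496.11

Standard total = 1,846,600; weights = 0.2403, 0.4533, 0.3063.
Standardized rate: 0.2403×799.1 + 0.4533×610.4 + 0.3063×89.3 = 496.1136 per 100,000.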